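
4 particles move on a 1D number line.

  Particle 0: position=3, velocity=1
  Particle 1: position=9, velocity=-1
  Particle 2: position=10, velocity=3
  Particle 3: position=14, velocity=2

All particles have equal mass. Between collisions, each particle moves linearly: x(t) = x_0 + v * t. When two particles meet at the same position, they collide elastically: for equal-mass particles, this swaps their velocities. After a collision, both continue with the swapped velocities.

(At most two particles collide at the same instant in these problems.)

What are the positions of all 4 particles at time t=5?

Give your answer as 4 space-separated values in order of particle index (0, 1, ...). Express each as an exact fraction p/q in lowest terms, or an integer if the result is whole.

Collision at t=3: particles 0 and 1 swap velocities; positions: p0=6 p1=6 p2=19 p3=20; velocities now: v0=-1 v1=1 v2=3 v3=2
Collision at t=4: particles 2 and 3 swap velocities; positions: p0=5 p1=7 p2=22 p3=22; velocities now: v0=-1 v1=1 v2=2 v3=3
Advance to t=5 (no further collisions before then); velocities: v0=-1 v1=1 v2=2 v3=3; positions = 4 8 24 25

Answer: 4 8 24 25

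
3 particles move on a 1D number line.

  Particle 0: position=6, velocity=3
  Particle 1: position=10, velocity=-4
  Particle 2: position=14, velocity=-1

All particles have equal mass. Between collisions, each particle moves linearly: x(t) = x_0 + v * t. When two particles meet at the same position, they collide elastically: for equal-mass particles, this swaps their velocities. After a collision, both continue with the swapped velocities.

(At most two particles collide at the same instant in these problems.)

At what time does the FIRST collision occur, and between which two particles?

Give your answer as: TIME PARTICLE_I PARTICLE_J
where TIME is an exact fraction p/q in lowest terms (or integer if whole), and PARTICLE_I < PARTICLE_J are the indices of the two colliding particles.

Pair (0,1): pos 6,10 vel 3,-4 -> gap=4, closing at 7/unit, collide at t=4/7
Pair (1,2): pos 10,14 vel -4,-1 -> not approaching (rel speed -3 <= 0)
Earliest collision: t=4/7 between 0 and 1

Answer: 4/7 0 1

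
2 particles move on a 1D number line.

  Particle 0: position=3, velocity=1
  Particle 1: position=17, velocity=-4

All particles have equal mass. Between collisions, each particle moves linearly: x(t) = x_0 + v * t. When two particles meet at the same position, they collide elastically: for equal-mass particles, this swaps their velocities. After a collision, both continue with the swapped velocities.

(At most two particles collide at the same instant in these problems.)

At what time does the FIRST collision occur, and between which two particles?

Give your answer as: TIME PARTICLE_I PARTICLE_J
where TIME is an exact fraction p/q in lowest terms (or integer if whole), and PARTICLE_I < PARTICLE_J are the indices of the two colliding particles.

Pair (0,1): pos 3,17 vel 1,-4 -> gap=14, closing at 5/unit, collide at t=14/5
Earliest collision: t=14/5 between 0 and 1

Answer: 14/5 0 1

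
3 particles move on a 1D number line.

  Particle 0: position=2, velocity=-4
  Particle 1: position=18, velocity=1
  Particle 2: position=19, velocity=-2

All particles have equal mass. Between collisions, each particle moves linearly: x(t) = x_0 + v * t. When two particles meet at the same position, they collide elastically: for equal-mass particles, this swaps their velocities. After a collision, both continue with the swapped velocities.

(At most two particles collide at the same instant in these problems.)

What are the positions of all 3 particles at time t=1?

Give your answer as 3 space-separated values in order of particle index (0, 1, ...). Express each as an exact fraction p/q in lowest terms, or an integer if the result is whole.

Collision at t=1/3: particles 1 and 2 swap velocities; positions: p0=2/3 p1=55/3 p2=55/3; velocities now: v0=-4 v1=-2 v2=1
Advance to t=1 (no further collisions before then); velocities: v0=-4 v1=-2 v2=1; positions = -2 17 19

Answer: -2 17 19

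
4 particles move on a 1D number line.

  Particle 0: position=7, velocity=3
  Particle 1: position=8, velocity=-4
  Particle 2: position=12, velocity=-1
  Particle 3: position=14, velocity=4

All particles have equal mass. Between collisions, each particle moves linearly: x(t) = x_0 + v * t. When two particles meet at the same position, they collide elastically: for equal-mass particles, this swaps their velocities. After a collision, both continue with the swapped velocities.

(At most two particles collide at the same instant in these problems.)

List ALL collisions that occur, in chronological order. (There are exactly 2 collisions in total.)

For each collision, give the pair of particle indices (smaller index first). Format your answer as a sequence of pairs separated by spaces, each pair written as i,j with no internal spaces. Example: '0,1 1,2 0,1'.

Collision at t=1/7: particles 0 and 1 swap velocities; positions: p0=52/7 p1=52/7 p2=83/7 p3=102/7; velocities now: v0=-4 v1=3 v2=-1 v3=4
Collision at t=5/4: particles 1 and 2 swap velocities; positions: p0=3 p1=43/4 p2=43/4 p3=19; velocities now: v0=-4 v1=-1 v2=3 v3=4

Answer: 0,1 1,2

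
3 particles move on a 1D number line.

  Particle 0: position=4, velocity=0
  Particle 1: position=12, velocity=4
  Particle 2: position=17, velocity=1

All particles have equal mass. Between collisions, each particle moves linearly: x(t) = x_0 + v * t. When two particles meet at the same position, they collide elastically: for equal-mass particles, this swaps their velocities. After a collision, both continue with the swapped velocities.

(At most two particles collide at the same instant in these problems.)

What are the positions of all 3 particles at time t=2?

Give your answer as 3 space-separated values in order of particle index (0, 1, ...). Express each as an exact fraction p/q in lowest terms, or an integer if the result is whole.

Answer: 4 19 20

Derivation:
Collision at t=5/3: particles 1 and 2 swap velocities; positions: p0=4 p1=56/3 p2=56/3; velocities now: v0=0 v1=1 v2=4
Advance to t=2 (no further collisions before then); velocities: v0=0 v1=1 v2=4; positions = 4 19 20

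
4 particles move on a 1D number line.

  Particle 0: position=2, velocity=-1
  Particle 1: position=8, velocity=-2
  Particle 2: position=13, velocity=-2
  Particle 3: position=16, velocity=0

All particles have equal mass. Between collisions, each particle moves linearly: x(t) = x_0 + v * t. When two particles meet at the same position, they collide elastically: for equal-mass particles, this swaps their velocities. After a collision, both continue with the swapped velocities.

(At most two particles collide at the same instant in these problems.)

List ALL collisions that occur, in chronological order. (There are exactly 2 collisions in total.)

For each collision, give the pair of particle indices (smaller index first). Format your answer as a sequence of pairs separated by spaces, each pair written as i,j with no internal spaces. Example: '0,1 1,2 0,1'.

Answer: 0,1 1,2

Derivation:
Collision at t=6: particles 0 and 1 swap velocities; positions: p0=-4 p1=-4 p2=1 p3=16; velocities now: v0=-2 v1=-1 v2=-2 v3=0
Collision at t=11: particles 1 and 2 swap velocities; positions: p0=-14 p1=-9 p2=-9 p3=16; velocities now: v0=-2 v1=-2 v2=-1 v3=0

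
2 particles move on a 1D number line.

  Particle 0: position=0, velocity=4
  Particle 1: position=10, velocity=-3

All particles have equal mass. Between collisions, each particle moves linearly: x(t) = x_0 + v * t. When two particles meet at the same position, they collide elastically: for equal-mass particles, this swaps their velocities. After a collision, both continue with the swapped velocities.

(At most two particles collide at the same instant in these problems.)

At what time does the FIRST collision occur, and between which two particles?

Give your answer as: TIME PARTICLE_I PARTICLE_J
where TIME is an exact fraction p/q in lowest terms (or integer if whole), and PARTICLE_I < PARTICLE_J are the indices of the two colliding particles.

Answer: 10/7 0 1

Derivation:
Pair (0,1): pos 0,10 vel 4,-3 -> gap=10, closing at 7/unit, collide at t=10/7
Earliest collision: t=10/7 between 0 and 1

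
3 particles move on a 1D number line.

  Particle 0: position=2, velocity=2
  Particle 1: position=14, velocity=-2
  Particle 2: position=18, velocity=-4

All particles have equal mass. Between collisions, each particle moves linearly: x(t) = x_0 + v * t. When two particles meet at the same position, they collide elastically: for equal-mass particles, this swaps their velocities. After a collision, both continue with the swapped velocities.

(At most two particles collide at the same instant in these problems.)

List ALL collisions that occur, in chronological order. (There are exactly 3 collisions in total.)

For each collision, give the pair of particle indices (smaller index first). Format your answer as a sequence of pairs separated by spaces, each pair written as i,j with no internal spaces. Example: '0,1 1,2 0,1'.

Answer: 1,2 0,1 1,2

Derivation:
Collision at t=2: particles 1 and 2 swap velocities; positions: p0=6 p1=10 p2=10; velocities now: v0=2 v1=-4 v2=-2
Collision at t=8/3: particles 0 and 1 swap velocities; positions: p0=22/3 p1=22/3 p2=26/3; velocities now: v0=-4 v1=2 v2=-2
Collision at t=3: particles 1 and 2 swap velocities; positions: p0=6 p1=8 p2=8; velocities now: v0=-4 v1=-2 v2=2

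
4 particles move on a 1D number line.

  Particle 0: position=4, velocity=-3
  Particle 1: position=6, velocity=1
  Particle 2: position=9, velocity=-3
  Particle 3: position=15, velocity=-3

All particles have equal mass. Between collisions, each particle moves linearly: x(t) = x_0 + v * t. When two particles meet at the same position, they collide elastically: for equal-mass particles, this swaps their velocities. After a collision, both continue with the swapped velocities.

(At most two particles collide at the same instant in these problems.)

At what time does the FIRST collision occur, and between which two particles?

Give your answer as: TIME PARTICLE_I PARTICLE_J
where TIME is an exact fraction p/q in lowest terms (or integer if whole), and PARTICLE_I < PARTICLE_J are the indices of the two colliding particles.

Pair (0,1): pos 4,6 vel -3,1 -> not approaching (rel speed -4 <= 0)
Pair (1,2): pos 6,9 vel 1,-3 -> gap=3, closing at 4/unit, collide at t=3/4
Pair (2,3): pos 9,15 vel -3,-3 -> not approaching (rel speed 0 <= 0)
Earliest collision: t=3/4 between 1 and 2

Answer: 3/4 1 2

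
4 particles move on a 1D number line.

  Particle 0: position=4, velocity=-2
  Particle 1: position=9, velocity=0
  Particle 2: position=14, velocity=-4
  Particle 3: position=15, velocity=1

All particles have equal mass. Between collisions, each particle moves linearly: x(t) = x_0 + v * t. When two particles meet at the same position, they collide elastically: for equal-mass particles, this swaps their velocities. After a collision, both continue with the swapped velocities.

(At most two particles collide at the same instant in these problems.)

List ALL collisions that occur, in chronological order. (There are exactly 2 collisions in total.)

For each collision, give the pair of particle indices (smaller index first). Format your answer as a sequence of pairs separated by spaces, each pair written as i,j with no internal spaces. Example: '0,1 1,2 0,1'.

Collision at t=5/4: particles 1 and 2 swap velocities; positions: p0=3/2 p1=9 p2=9 p3=65/4; velocities now: v0=-2 v1=-4 v2=0 v3=1
Collision at t=5: particles 0 and 1 swap velocities; positions: p0=-6 p1=-6 p2=9 p3=20; velocities now: v0=-4 v1=-2 v2=0 v3=1

Answer: 1,2 0,1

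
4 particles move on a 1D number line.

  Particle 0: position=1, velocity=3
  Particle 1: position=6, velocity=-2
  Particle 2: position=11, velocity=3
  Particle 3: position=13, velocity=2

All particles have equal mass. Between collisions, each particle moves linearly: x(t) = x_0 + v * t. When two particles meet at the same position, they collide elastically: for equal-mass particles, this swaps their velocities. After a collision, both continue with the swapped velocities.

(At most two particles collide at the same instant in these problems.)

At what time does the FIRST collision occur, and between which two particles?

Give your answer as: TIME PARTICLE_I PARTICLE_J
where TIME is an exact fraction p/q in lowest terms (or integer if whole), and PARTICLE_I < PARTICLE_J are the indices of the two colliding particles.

Answer: 1 0 1

Derivation:
Pair (0,1): pos 1,6 vel 3,-2 -> gap=5, closing at 5/unit, collide at t=1
Pair (1,2): pos 6,11 vel -2,3 -> not approaching (rel speed -5 <= 0)
Pair (2,3): pos 11,13 vel 3,2 -> gap=2, closing at 1/unit, collide at t=2
Earliest collision: t=1 between 0 and 1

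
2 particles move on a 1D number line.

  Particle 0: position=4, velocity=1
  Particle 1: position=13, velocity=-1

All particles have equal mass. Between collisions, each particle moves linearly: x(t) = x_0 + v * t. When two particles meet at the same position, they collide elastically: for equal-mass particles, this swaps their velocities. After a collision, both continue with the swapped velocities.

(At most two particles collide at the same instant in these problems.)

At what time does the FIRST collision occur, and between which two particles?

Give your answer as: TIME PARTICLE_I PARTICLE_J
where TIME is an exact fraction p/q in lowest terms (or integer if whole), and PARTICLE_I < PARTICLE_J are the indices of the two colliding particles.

Pair (0,1): pos 4,13 vel 1,-1 -> gap=9, closing at 2/unit, collide at t=9/2
Earliest collision: t=9/2 between 0 and 1

Answer: 9/2 0 1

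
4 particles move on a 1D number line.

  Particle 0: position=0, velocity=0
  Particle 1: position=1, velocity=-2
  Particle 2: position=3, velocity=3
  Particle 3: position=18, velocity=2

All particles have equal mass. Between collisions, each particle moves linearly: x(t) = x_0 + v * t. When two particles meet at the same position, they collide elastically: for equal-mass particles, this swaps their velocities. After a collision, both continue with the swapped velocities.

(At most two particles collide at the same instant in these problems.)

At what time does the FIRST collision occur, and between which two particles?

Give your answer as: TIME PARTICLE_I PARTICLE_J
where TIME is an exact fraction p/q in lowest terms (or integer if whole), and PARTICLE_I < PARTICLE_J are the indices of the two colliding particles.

Answer: 1/2 0 1

Derivation:
Pair (0,1): pos 0,1 vel 0,-2 -> gap=1, closing at 2/unit, collide at t=1/2
Pair (1,2): pos 1,3 vel -2,3 -> not approaching (rel speed -5 <= 0)
Pair (2,3): pos 3,18 vel 3,2 -> gap=15, closing at 1/unit, collide at t=15
Earliest collision: t=1/2 between 0 and 1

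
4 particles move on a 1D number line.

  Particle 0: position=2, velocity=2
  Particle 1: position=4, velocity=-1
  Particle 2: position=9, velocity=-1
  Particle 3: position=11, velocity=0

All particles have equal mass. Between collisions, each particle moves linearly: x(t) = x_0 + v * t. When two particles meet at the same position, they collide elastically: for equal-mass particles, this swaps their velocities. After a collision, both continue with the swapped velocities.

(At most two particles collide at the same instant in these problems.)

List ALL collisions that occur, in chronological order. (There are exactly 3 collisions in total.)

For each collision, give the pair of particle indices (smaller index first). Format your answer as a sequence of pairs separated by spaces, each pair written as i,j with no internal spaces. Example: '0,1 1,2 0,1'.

Answer: 0,1 1,2 2,3

Derivation:
Collision at t=2/3: particles 0 and 1 swap velocities; positions: p0=10/3 p1=10/3 p2=25/3 p3=11; velocities now: v0=-1 v1=2 v2=-1 v3=0
Collision at t=7/3: particles 1 and 2 swap velocities; positions: p0=5/3 p1=20/3 p2=20/3 p3=11; velocities now: v0=-1 v1=-1 v2=2 v3=0
Collision at t=9/2: particles 2 and 3 swap velocities; positions: p0=-1/2 p1=9/2 p2=11 p3=11; velocities now: v0=-1 v1=-1 v2=0 v3=2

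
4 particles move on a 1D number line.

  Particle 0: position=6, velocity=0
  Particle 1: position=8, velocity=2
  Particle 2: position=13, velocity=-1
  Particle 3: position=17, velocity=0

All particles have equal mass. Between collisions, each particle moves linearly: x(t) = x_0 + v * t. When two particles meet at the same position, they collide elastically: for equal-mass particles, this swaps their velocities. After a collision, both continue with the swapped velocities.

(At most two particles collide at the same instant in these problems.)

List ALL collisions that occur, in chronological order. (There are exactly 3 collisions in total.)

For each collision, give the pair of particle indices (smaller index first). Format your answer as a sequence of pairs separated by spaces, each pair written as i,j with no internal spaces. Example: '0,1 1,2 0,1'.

Answer: 1,2 2,3 0,1

Derivation:
Collision at t=5/3: particles 1 and 2 swap velocities; positions: p0=6 p1=34/3 p2=34/3 p3=17; velocities now: v0=0 v1=-1 v2=2 v3=0
Collision at t=9/2: particles 2 and 3 swap velocities; positions: p0=6 p1=17/2 p2=17 p3=17; velocities now: v0=0 v1=-1 v2=0 v3=2
Collision at t=7: particles 0 and 1 swap velocities; positions: p0=6 p1=6 p2=17 p3=22; velocities now: v0=-1 v1=0 v2=0 v3=2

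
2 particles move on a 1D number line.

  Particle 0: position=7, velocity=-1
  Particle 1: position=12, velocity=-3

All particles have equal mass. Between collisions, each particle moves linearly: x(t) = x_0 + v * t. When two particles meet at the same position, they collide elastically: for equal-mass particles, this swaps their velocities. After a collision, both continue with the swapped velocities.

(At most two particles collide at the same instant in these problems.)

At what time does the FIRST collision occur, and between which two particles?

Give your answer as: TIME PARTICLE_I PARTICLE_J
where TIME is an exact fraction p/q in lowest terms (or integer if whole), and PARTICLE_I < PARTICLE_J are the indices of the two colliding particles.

Answer: 5/2 0 1

Derivation:
Pair (0,1): pos 7,12 vel -1,-3 -> gap=5, closing at 2/unit, collide at t=5/2
Earliest collision: t=5/2 between 0 and 1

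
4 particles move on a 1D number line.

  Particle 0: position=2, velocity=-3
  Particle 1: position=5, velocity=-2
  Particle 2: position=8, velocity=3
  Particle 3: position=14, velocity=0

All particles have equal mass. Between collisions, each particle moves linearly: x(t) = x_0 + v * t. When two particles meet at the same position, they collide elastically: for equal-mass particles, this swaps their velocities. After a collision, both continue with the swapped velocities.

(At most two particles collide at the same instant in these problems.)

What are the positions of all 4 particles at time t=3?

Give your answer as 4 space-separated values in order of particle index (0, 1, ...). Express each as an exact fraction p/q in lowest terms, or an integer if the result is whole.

Collision at t=2: particles 2 and 3 swap velocities; positions: p0=-4 p1=1 p2=14 p3=14; velocities now: v0=-3 v1=-2 v2=0 v3=3
Advance to t=3 (no further collisions before then); velocities: v0=-3 v1=-2 v2=0 v3=3; positions = -7 -1 14 17

Answer: -7 -1 14 17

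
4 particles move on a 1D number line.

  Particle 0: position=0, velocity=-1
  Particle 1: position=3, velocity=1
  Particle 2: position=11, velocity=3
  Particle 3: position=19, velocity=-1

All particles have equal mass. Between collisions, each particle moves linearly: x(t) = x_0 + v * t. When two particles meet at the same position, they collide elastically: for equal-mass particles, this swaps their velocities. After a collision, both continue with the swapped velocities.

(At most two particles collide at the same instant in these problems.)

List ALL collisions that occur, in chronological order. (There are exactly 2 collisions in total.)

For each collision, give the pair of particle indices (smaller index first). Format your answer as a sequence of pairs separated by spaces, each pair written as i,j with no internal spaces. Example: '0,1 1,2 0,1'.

Answer: 2,3 1,2

Derivation:
Collision at t=2: particles 2 and 3 swap velocities; positions: p0=-2 p1=5 p2=17 p3=17; velocities now: v0=-1 v1=1 v2=-1 v3=3
Collision at t=8: particles 1 and 2 swap velocities; positions: p0=-8 p1=11 p2=11 p3=35; velocities now: v0=-1 v1=-1 v2=1 v3=3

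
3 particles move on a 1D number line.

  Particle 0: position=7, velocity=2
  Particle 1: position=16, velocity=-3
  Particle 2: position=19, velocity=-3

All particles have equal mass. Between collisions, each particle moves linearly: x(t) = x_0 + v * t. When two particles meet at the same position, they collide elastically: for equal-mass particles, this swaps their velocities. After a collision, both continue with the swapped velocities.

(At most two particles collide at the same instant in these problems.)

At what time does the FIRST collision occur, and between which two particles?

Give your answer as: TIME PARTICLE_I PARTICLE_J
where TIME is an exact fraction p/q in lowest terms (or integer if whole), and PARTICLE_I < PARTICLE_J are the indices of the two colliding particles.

Answer: 9/5 0 1

Derivation:
Pair (0,1): pos 7,16 vel 2,-3 -> gap=9, closing at 5/unit, collide at t=9/5
Pair (1,2): pos 16,19 vel -3,-3 -> not approaching (rel speed 0 <= 0)
Earliest collision: t=9/5 between 0 and 1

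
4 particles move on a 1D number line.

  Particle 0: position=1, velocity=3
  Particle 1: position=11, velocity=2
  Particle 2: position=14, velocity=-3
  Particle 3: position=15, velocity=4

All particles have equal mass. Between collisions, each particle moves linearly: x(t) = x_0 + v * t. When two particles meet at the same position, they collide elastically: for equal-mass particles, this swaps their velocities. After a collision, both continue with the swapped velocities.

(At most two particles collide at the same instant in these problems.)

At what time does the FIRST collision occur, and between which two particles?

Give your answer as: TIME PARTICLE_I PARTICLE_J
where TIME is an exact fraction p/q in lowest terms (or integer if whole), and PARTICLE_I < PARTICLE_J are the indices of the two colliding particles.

Pair (0,1): pos 1,11 vel 3,2 -> gap=10, closing at 1/unit, collide at t=10
Pair (1,2): pos 11,14 vel 2,-3 -> gap=3, closing at 5/unit, collide at t=3/5
Pair (2,3): pos 14,15 vel -3,4 -> not approaching (rel speed -7 <= 0)
Earliest collision: t=3/5 between 1 and 2

Answer: 3/5 1 2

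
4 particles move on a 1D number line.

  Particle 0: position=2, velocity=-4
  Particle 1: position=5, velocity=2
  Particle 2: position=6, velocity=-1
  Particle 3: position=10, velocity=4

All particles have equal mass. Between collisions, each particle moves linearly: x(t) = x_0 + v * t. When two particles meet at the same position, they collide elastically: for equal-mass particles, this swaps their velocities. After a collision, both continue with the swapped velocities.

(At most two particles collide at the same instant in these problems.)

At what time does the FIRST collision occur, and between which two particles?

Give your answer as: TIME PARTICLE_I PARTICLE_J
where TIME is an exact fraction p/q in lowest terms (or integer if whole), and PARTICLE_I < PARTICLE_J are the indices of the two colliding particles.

Answer: 1/3 1 2

Derivation:
Pair (0,1): pos 2,5 vel -4,2 -> not approaching (rel speed -6 <= 0)
Pair (1,2): pos 5,6 vel 2,-1 -> gap=1, closing at 3/unit, collide at t=1/3
Pair (2,3): pos 6,10 vel -1,4 -> not approaching (rel speed -5 <= 0)
Earliest collision: t=1/3 between 1 and 2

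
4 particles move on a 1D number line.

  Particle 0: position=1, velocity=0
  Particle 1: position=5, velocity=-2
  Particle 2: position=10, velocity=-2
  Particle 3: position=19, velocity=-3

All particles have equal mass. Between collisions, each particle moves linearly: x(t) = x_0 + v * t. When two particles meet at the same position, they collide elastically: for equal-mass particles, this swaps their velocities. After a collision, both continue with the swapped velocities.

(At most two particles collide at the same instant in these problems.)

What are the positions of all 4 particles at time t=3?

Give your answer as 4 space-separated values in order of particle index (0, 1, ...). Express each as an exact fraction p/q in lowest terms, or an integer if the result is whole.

Collision at t=2: particles 0 and 1 swap velocities; positions: p0=1 p1=1 p2=6 p3=13; velocities now: v0=-2 v1=0 v2=-2 v3=-3
Advance to t=3 (no further collisions before then); velocities: v0=-2 v1=0 v2=-2 v3=-3; positions = -1 1 4 10

Answer: -1 1 4 10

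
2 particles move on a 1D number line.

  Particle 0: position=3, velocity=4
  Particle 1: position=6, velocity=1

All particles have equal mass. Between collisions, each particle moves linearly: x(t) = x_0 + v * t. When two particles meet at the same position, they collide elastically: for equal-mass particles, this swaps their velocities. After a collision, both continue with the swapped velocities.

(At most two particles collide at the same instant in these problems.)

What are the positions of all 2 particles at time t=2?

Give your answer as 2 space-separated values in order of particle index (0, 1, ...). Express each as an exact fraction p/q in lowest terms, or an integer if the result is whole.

Collision at t=1: particles 0 and 1 swap velocities; positions: p0=7 p1=7; velocities now: v0=1 v1=4
Advance to t=2 (no further collisions before then); velocities: v0=1 v1=4; positions = 8 11

Answer: 8 11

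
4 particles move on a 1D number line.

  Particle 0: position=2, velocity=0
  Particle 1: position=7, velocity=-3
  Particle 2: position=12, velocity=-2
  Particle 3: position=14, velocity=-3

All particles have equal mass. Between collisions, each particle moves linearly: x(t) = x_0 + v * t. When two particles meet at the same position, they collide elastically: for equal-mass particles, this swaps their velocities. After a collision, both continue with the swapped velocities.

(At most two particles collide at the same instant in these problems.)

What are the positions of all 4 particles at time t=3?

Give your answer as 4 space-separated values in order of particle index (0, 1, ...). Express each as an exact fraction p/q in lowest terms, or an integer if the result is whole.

Answer: -2 2 5 6

Derivation:
Collision at t=5/3: particles 0 and 1 swap velocities; positions: p0=2 p1=2 p2=26/3 p3=9; velocities now: v0=-3 v1=0 v2=-2 v3=-3
Collision at t=2: particles 2 and 3 swap velocities; positions: p0=1 p1=2 p2=8 p3=8; velocities now: v0=-3 v1=0 v2=-3 v3=-2
Advance to t=3 (no further collisions before then); velocities: v0=-3 v1=0 v2=-3 v3=-2; positions = -2 2 5 6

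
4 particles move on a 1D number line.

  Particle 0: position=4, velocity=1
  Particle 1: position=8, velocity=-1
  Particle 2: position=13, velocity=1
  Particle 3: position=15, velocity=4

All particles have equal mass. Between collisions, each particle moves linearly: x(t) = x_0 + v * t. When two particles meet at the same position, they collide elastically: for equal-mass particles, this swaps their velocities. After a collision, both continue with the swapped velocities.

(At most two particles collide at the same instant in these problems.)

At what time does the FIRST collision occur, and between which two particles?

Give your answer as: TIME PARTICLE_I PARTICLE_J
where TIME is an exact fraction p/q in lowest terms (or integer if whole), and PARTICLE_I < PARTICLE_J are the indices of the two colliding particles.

Answer: 2 0 1

Derivation:
Pair (0,1): pos 4,8 vel 1,-1 -> gap=4, closing at 2/unit, collide at t=2
Pair (1,2): pos 8,13 vel -1,1 -> not approaching (rel speed -2 <= 0)
Pair (2,3): pos 13,15 vel 1,4 -> not approaching (rel speed -3 <= 0)
Earliest collision: t=2 between 0 and 1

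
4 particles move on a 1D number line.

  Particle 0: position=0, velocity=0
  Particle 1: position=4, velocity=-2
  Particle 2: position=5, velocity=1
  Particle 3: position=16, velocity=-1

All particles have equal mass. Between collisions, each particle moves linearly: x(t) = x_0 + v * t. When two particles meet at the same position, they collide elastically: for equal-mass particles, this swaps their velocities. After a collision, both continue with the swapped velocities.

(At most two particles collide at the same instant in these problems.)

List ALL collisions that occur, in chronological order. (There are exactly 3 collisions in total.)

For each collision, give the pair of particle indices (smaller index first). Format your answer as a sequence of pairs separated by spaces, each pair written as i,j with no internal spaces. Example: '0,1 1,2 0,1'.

Collision at t=2: particles 0 and 1 swap velocities; positions: p0=0 p1=0 p2=7 p3=14; velocities now: v0=-2 v1=0 v2=1 v3=-1
Collision at t=11/2: particles 2 and 3 swap velocities; positions: p0=-7 p1=0 p2=21/2 p3=21/2; velocities now: v0=-2 v1=0 v2=-1 v3=1
Collision at t=16: particles 1 and 2 swap velocities; positions: p0=-28 p1=0 p2=0 p3=21; velocities now: v0=-2 v1=-1 v2=0 v3=1

Answer: 0,1 2,3 1,2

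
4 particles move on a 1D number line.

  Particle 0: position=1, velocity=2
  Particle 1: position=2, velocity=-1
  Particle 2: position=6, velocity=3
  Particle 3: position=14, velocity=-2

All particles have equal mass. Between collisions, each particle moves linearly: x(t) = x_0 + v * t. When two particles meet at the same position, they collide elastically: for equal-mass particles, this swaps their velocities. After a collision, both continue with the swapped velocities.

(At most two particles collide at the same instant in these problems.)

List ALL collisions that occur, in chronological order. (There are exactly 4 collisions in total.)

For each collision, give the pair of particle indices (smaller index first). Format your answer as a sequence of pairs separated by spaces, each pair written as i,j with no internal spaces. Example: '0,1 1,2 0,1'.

Answer: 0,1 2,3 1,2 0,1

Derivation:
Collision at t=1/3: particles 0 and 1 swap velocities; positions: p0=5/3 p1=5/3 p2=7 p3=40/3; velocities now: v0=-1 v1=2 v2=3 v3=-2
Collision at t=8/5: particles 2 and 3 swap velocities; positions: p0=2/5 p1=21/5 p2=54/5 p3=54/5; velocities now: v0=-1 v1=2 v2=-2 v3=3
Collision at t=13/4: particles 1 and 2 swap velocities; positions: p0=-5/4 p1=15/2 p2=15/2 p3=63/4; velocities now: v0=-1 v1=-2 v2=2 v3=3
Collision at t=12: particles 0 and 1 swap velocities; positions: p0=-10 p1=-10 p2=25 p3=42; velocities now: v0=-2 v1=-1 v2=2 v3=3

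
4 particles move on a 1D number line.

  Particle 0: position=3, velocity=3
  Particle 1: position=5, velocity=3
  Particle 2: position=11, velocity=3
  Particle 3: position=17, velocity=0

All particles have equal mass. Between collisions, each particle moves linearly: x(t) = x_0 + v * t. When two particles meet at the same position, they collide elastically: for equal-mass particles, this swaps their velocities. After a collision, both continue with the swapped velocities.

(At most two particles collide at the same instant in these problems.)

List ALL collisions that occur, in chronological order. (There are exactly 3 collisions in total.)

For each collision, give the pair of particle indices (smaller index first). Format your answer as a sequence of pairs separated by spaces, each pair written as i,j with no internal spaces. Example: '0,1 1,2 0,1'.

Answer: 2,3 1,2 0,1

Derivation:
Collision at t=2: particles 2 and 3 swap velocities; positions: p0=9 p1=11 p2=17 p3=17; velocities now: v0=3 v1=3 v2=0 v3=3
Collision at t=4: particles 1 and 2 swap velocities; positions: p0=15 p1=17 p2=17 p3=23; velocities now: v0=3 v1=0 v2=3 v3=3
Collision at t=14/3: particles 0 and 1 swap velocities; positions: p0=17 p1=17 p2=19 p3=25; velocities now: v0=0 v1=3 v2=3 v3=3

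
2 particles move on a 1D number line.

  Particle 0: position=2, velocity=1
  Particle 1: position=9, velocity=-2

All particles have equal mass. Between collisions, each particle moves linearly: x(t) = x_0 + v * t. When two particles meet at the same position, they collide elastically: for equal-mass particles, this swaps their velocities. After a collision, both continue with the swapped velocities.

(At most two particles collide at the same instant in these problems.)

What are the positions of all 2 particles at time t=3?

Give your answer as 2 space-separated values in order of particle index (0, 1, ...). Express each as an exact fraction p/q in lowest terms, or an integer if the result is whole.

Answer: 3 5

Derivation:
Collision at t=7/3: particles 0 and 1 swap velocities; positions: p0=13/3 p1=13/3; velocities now: v0=-2 v1=1
Advance to t=3 (no further collisions before then); velocities: v0=-2 v1=1; positions = 3 5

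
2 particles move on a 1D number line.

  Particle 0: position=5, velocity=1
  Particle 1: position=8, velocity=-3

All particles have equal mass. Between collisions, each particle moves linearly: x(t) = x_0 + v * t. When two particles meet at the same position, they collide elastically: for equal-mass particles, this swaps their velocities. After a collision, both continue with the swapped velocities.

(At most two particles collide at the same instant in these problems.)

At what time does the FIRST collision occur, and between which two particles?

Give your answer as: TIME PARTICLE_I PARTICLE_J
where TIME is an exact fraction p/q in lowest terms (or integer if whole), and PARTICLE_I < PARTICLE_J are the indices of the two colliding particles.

Pair (0,1): pos 5,8 vel 1,-3 -> gap=3, closing at 4/unit, collide at t=3/4
Earliest collision: t=3/4 between 0 and 1

Answer: 3/4 0 1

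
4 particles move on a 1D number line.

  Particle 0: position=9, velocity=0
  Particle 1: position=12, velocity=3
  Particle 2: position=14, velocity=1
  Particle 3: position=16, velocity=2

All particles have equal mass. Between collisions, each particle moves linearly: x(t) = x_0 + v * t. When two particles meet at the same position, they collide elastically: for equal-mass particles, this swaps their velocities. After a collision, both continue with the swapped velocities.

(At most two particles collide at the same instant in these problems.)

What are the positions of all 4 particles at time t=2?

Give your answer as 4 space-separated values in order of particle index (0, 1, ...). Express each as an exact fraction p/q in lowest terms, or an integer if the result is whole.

Collision at t=1: particles 1 and 2 swap velocities; positions: p0=9 p1=15 p2=15 p3=18; velocities now: v0=0 v1=1 v2=3 v3=2
Advance to t=2 (no further collisions before then); velocities: v0=0 v1=1 v2=3 v3=2; positions = 9 16 18 20

Answer: 9 16 18 20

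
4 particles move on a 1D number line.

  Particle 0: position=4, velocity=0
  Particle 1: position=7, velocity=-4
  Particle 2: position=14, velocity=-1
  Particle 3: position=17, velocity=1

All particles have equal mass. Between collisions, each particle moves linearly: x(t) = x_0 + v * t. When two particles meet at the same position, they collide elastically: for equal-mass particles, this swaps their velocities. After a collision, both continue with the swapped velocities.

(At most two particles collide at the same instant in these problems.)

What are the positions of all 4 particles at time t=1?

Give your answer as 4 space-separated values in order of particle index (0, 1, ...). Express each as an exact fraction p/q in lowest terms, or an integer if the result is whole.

Collision at t=3/4: particles 0 and 1 swap velocities; positions: p0=4 p1=4 p2=53/4 p3=71/4; velocities now: v0=-4 v1=0 v2=-1 v3=1
Advance to t=1 (no further collisions before then); velocities: v0=-4 v1=0 v2=-1 v3=1; positions = 3 4 13 18

Answer: 3 4 13 18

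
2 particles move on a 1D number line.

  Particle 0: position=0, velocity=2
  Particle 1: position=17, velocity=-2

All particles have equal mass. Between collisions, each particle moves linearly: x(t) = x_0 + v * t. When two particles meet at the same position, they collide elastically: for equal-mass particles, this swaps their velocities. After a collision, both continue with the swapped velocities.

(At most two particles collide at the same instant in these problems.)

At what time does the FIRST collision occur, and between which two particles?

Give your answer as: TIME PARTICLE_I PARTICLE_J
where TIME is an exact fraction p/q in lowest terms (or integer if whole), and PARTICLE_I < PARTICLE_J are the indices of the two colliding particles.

Answer: 17/4 0 1

Derivation:
Pair (0,1): pos 0,17 vel 2,-2 -> gap=17, closing at 4/unit, collide at t=17/4
Earliest collision: t=17/4 between 0 and 1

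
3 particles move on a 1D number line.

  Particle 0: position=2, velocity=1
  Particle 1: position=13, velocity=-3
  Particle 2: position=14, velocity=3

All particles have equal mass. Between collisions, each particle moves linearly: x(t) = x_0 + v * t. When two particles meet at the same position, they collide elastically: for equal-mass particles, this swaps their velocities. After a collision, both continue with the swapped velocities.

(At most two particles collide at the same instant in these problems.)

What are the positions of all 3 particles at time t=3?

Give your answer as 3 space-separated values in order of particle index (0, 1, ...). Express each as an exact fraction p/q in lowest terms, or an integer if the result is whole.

Answer: 4 5 23

Derivation:
Collision at t=11/4: particles 0 and 1 swap velocities; positions: p0=19/4 p1=19/4 p2=89/4; velocities now: v0=-3 v1=1 v2=3
Advance to t=3 (no further collisions before then); velocities: v0=-3 v1=1 v2=3; positions = 4 5 23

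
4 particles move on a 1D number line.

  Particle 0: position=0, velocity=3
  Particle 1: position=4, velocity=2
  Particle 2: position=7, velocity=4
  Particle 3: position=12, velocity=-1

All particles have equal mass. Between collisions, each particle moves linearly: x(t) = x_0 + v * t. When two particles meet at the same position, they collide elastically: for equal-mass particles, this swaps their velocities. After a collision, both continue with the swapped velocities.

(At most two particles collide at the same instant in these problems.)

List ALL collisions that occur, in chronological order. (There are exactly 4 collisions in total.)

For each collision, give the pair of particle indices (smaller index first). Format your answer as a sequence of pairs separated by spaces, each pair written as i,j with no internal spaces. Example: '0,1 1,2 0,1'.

Answer: 2,3 1,2 0,1 1,2

Derivation:
Collision at t=1: particles 2 and 3 swap velocities; positions: p0=3 p1=6 p2=11 p3=11; velocities now: v0=3 v1=2 v2=-1 v3=4
Collision at t=8/3: particles 1 and 2 swap velocities; positions: p0=8 p1=28/3 p2=28/3 p3=53/3; velocities now: v0=3 v1=-1 v2=2 v3=4
Collision at t=3: particles 0 and 1 swap velocities; positions: p0=9 p1=9 p2=10 p3=19; velocities now: v0=-1 v1=3 v2=2 v3=4
Collision at t=4: particles 1 and 2 swap velocities; positions: p0=8 p1=12 p2=12 p3=23; velocities now: v0=-1 v1=2 v2=3 v3=4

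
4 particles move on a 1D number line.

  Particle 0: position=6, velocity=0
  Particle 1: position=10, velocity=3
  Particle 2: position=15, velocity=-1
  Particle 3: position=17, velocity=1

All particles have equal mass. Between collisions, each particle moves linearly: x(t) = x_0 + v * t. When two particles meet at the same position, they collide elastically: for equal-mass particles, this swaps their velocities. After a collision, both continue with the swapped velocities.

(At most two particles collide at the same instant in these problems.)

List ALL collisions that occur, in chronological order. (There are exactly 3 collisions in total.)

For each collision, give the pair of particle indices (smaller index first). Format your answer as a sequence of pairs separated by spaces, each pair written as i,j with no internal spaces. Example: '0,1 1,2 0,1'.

Answer: 1,2 2,3 0,1

Derivation:
Collision at t=5/4: particles 1 and 2 swap velocities; positions: p0=6 p1=55/4 p2=55/4 p3=73/4; velocities now: v0=0 v1=-1 v2=3 v3=1
Collision at t=7/2: particles 2 and 3 swap velocities; positions: p0=6 p1=23/2 p2=41/2 p3=41/2; velocities now: v0=0 v1=-1 v2=1 v3=3
Collision at t=9: particles 0 and 1 swap velocities; positions: p0=6 p1=6 p2=26 p3=37; velocities now: v0=-1 v1=0 v2=1 v3=3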